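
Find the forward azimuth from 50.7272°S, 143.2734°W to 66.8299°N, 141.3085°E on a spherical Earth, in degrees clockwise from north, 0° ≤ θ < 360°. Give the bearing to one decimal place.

330.0°

Δλ = 141.3085 − -143.2734 = 284.5819°; wrapped into (−180°, 180°]: -75.4181°.
θ = atan2( sin Δλ · cos φ₂ , cos φ₁ · sin φ₂ − sin φ₁ · cos φ₂ · cos Δλ )
  = atan2(-0.38079, 0.65864) = -30.034° → normalised to [0°, 360°): 329.966°.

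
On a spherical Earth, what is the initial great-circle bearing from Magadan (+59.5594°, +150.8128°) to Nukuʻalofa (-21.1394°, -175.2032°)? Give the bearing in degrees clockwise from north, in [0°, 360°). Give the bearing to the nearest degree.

148°

Δλ = -175.2032 − 150.8128 = -326.0160°; wrapped into (−180°, 180°]: 33.9840°.
θ = atan2( sin Δλ · cos φ₂ , cos φ₁ · sin φ₂ − sin φ₁ · cos φ₂ · cos Δλ )
  = atan2(0.52135, -0.84950) = 148.462° → normalised to [0°, 360°): 148.462°.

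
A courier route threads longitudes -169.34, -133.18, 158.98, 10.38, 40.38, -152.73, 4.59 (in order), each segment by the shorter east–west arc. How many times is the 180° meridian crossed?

2

Leg 1: -169.34° → -133.18°, shortest Δλ = 36.16° (east) — does not cross 180°.
Leg 2: -133.18° → +158.98°, shortest Δλ = -67.84° (west) — crosses 180°.
Leg 3: +158.98° → +10.38°, shortest Δλ = -148.6° (west) — does not cross 180°.
Leg 4: +10.38° → +40.38°, shortest Δλ = 30.0° (east) — does not cross 180°.
Leg 5: +40.38° → -152.73°, shortest Δλ = 166.89° (east) — crosses 180°.
Leg 6: -152.73° → +4.59°, shortest Δλ = 157.32° (east) — does not cross 180°.
Total crossings: 2.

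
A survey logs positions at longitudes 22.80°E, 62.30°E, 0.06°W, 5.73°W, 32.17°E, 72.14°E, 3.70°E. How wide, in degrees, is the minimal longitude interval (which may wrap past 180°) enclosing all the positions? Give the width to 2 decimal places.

Sort the longitudes: -5.73°, -0.06°, +3.70°, +22.80°, +32.17°, +62.30°, +72.14°.
Eastward gaps between consecutive values (wrapping around): 5.67°, 3.76°, 19.10°, 9.37°, 30.13°, 9.84°, 282.13°.
Largest gap = 282.13° ⇒ minimal covering band is its complement: 360° − 282.13° = 77.87°.
Band runs from -5.73° eastward to +72.14°.

77.87°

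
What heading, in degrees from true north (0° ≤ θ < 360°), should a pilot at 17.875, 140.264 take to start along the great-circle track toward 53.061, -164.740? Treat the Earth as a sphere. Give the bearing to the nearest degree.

37°

Δλ = -164.740 − 140.264 = -305.004°; wrapped into (−180°, 180°]: 54.996°.
θ = atan2( sin Δλ · cos φ₂ , cos φ₁ · sin φ₂ − sin φ₁ · cos φ₂ · cos Δλ )
  = atan2(0.49226, 0.65488) = 36.931° → normalised to [0°, 360°): 36.931°.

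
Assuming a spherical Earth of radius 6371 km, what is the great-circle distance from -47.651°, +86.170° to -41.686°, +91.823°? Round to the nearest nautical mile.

Δλ = 91.823 − 86.170 = 5.653°.
Δφ = -41.686 − -47.651 = 5.965°.
a = sin²(Δφ/2) + cos φ₁ · cos φ₂ · sin²(Δλ/2) = 0.003931.
c = 2·atan2(√a, √(1−a)) = 0.12547 rad → d = 6371·c ≈ 799.37 km ≈ 431.63 nmi.

432 nmi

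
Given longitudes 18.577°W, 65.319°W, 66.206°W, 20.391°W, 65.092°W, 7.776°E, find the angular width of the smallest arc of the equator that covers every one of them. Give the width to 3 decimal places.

Sort the longitudes: -66.206°, -65.319°, -65.092°, -20.391°, -18.577°, +7.776°.
Eastward gaps between consecutive values (wrapping around): 0.887°, 0.227°, 44.701°, 1.814°, 26.353°, 286.018°.
Largest gap = 286.018° ⇒ minimal covering band is its complement: 360° − 286.018° = 73.982°.
Band runs from -66.206° eastward to +7.776°.

73.982°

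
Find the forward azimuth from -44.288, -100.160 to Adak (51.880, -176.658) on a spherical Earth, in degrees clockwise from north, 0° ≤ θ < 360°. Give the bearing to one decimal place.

317.9°

Δλ = -176.658 − -100.160 = -76.498°.
θ = atan2( sin Δλ · cos φ₂ , cos φ₁ · sin φ₂ − sin φ₁ · cos φ₂ · cos Δλ )
  = atan2(-0.60025, 0.66381) = -42.122° → normalised to [0°, 360°): 317.878°.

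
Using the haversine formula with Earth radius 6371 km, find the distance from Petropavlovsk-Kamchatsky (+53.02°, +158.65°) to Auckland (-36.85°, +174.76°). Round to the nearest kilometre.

10114 km

Δλ = 174.76 − 158.65 = 16.11°.
Δφ = -36.85 − 53.02 = -89.87°.
a = sin²(Δφ/2) + cos φ₁ · cos φ₂ · sin²(Δλ/2) = 0.508317.
c = 2·atan2(√a, √(1−a)) = 1.58743 rad → d = 6371·c ≈ 10113.52 km.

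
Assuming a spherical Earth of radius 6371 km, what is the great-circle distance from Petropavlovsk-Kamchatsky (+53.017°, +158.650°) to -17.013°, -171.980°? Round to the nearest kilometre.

Δλ = -171.980 − 158.650 = -330.630°; wrapped into (−180°, 180°]: 29.370°.
Δφ = -17.013 − 53.017 = -70.030°.
a = sin²(Δφ/2) + cos φ₁ · cos φ₂ · sin²(Δλ/2) = 0.366204.
c = 2·atan2(√a, √(1−a)) = 1.29990 rad → d = 6371·c ≈ 8281.69 km.

8282 km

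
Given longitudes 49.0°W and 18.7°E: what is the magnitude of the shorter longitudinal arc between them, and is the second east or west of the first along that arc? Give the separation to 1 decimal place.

67.7° east

Raw difference: 18.7 − -49.0 = 67.7°.
Normalise into (−180°, 180°]: 67.7° stays 67.7°.
Positive ⇒ the second point lies to the east; separation 67.7°.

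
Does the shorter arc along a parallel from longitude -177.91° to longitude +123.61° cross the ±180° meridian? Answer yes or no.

Yes

Naïve |123.61 − -177.91| = 301.52° > 180°, so the shorter arc goes the other way round — across 180°.
Signed shortest Δλ = ((123.61 − -177.91 + 180) mod 360) − 180 = -58.48°.
Going west by 58.48° from -177.91° passes through 180° before reaching +123.61°.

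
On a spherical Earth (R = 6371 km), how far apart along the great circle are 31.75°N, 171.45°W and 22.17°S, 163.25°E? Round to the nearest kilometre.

6573 km

Δλ = 163.25 − -171.45 = 334.70°; wrapped into (−180°, 180°]: -25.30°.
Δφ = -22.17 − 31.75 = -53.92°.
a = sin²(Δφ/2) + cos φ₁ · cos φ₂ · sin²(Δλ/2) = 0.243310.
c = 2·atan2(√a, √(1−a)) = 1.03168 rad → d = 6371·c ≈ 6572.81 km.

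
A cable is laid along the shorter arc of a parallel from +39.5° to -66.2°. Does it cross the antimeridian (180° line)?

Signed shortest Δλ = ((-66.2 − 39.5 + 180) mod 360) − 180 = -105.7°.
Going west by 105.7° from +39.5° reaches -66.2° without touching 180°.

No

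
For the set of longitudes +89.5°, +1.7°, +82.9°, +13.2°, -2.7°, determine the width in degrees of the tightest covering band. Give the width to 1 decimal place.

92.2°

Sort the longitudes: -2.7°, +1.7°, +13.2°, +82.9°, +89.5°.
Eastward gaps between consecutive values (wrapping around): 4.4°, 11.5°, 69.7°, 6.6°, 267.8°.
Largest gap = 267.8° ⇒ minimal covering band is its complement: 360° − 267.8° = 92.2°.
Band runs from -2.7° eastward to +89.5°.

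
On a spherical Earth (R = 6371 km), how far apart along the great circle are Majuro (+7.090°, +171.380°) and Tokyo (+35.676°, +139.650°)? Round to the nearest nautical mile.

2446 nmi

Δλ = 139.650 − 171.380 = -31.730°.
Δφ = 35.676 − 7.090 = 28.586°.
a = sin²(Δφ/2) + cos φ₁ · cos φ₂ · sin²(Δλ/2) = 0.121193.
c = 2·atan2(√a, √(1−a)) = 0.71115 rad → d = 6371·c ≈ 4530.71 km ≈ 2446.39 nmi.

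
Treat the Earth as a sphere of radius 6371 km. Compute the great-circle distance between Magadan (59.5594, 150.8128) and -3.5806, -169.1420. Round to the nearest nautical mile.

4235 nmi

Δλ = -169.1420 − 150.8128 = -319.9548°; wrapped into (−180°, 180°]: 40.0452°.
Δφ = -3.5806 − 59.5594 = -63.1400°.
a = sin²(Δφ/2) + cos φ₁ · cos φ₂ · sin²(Δλ/2) = 0.333373.
c = 2·atan2(√a, √(1−a)) = 1.23104 rad → d = 6371·c ≈ 7842.98 km ≈ 4234.87 nmi.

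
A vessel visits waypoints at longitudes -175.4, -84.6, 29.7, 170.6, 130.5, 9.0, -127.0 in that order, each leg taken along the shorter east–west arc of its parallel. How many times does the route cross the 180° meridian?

Leg 1: -175.4° → -84.6°, shortest Δλ = 90.8° (east) — does not cross 180°.
Leg 2: -84.6° → +29.7°, shortest Δλ = 114.3° (east) — does not cross 180°.
Leg 3: +29.7° → +170.6°, shortest Δλ = 140.9° (east) — does not cross 180°.
Leg 4: +170.6° → +130.5°, shortest Δλ = -40.1° (west) — does not cross 180°.
Leg 5: +130.5° → +9.0°, shortest Δλ = -121.5° (west) — does not cross 180°.
Leg 6: +9.0° → -127.0°, shortest Δλ = -136.0° (west) — does not cross 180°.
Total crossings: 0.

0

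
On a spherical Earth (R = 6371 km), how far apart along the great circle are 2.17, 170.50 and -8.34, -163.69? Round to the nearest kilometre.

Δλ = -163.69 − 170.50 = -334.19°; wrapped into (−180°, 180°]: 25.81°.
Δφ = -8.34 − 2.17 = -10.51°.
a = sin²(Δφ/2) + cos φ₁ · cos φ₂ · sin²(Δλ/2) = 0.057704.
c = 2·atan2(√a, √(1−a)) = 0.48518 rad → d = 6371·c ≈ 3091.07 km.

3091 km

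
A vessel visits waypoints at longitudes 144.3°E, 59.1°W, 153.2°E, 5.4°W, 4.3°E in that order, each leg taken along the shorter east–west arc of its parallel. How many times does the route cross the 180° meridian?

Leg 1: +144.3° → -59.1°, shortest Δλ = 156.6° (east) — crosses 180°.
Leg 2: -59.1° → +153.2°, shortest Δλ = -147.7° (west) — crosses 180°.
Leg 3: +153.2° → -5.4°, shortest Δλ = -158.6° (west) — does not cross 180°.
Leg 4: -5.4° → +4.3°, shortest Δλ = 9.7° (east) — does not cross 180°.
Total crossings: 2.

2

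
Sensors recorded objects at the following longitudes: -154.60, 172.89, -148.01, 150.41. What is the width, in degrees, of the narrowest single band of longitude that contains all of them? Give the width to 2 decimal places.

Sort the longitudes: -154.60°, -148.01°, +150.41°, +172.89°.
Eastward gaps between consecutive values (wrapping around): 6.59°, 298.42°, 22.48°, 32.51°.
Largest gap = 298.42° ⇒ minimal covering band is its complement: 360° − 298.42° = 61.58°.
Band runs from +150.41° eastward to -148.01°, crossing the antimeridian.

61.58°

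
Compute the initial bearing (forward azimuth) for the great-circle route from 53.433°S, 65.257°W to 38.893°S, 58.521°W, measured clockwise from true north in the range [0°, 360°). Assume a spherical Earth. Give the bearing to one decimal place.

Δλ = -58.521 − -65.257 = 6.736°.
θ = atan2( sin Δλ · cos φ₂ , cos φ₁ · sin φ₂ − sin φ₁ · cos φ₂ · cos Δλ )
  = atan2(0.09129, 0.24674) = 20.304° → normalised to [0°, 360°): 20.304°.

20.3°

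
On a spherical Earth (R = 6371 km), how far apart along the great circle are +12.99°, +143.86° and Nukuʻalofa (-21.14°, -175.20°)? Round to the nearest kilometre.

Δλ = -175.20 − 143.86 = -319.06°; wrapped into (−180°, 180°]: 40.94°.
Δφ = -21.14 − 12.99 = -34.13°.
a = sin²(Δφ/2) + cos φ₁ · cos φ₂ · sin²(Δλ/2) = 0.197269.
c = 2·atan2(√a, √(1−a)) = 0.92045 rad → d = 6371·c ≈ 5864.18 km.

5864 km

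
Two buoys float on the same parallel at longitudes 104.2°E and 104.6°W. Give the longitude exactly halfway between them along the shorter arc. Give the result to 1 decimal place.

179.8°E

Signed shortest Δλ from +104.2° to -104.6° is +151.2°.
Midpoint longitude = +104.2° + (+151.2°)/2 = +104.2° + 75.6° = +179.8°.
(The naïve average (+104.2 + -104.6)/2 = -0.2° is on the wrong side of the globe.)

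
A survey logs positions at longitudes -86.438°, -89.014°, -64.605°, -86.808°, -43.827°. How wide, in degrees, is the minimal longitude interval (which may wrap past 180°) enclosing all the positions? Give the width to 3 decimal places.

45.187°

Sort the longitudes: -89.014°, -86.808°, -86.438°, -64.605°, -43.827°.
Eastward gaps between consecutive values (wrapping around): 2.206°, 0.370°, 21.833°, 20.778°, 314.813°.
Largest gap = 314.813° ⇒ minimal covering band is its complement: 360° − 314.813° = 45.187°.
Band runs from -89.014° eastward to -43.827°.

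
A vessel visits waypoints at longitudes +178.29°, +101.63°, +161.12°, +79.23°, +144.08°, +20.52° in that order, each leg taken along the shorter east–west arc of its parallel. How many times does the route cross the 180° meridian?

Leg 1: +178.29° → +101.63°, shortest Δλ = -76.66° (west) — does not cross 180°.
Leg 2: +101.63° → +161.12°, shortest Δλ = 59.49° (east) — does not cross 180°.
Leg 3: +161.12° → +79.23°, shortest Δλ = -81.89° (west) — does not cross 180°.
Leg 4: +79.23° → +144.08°, shortest Δλ = 64.85° (east) — does not cross 180°.
Leg 5: +144.08° → +20.52°, shortest Δλ = -123.56° (west) — does not cross 180°.
Total crossings: 0.

0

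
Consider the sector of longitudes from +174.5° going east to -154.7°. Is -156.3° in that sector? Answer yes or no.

Band width going east from +174.5° to -154.7°: ((-154.7 − 174.5) mod 360) = 30.8°.
Offset of -156.3° east of the west edge: ((-156.3 − 174.5) mod 360) = 29.2°.
29.2° ≤ 30.8° ⇒ inside.

Yes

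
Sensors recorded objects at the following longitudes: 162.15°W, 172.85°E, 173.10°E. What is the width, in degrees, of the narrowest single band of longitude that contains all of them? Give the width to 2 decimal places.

Sort the longitudes: -162.15°, +172.85°, +173.10°.
Eastward gaps between consecutive values (wrapping around): 335.00°, 0.25°, 24.75°.
Largest gap = 335.00° ⇒ minimal covering band is its complement: 360° − 335.00° = 25.00°.
Band runs from +172.85° eastward to -162.15°, crossing the antimeridian.

25.00°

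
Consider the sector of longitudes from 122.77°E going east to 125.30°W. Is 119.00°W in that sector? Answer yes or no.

No

Band width going east from +122.77° to -125.30°: ((-125.30 − 122.77) mod 360) = 111.93°.
Offset of -119.00° east of the west edge: ((-119.00 − 122.77) mod 360) = 118.23°.
118.23° > 111.93° ⇒ outside.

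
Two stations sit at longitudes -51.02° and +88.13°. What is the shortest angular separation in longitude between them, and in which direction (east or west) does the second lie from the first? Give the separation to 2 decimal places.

Raw difference: 88.13 − -51.02 = 139.15°.
Normalise into (−180°, 180°]: 139.15° stays 139.15°.
Positive ⇒ the second point lies to the east; separation 139.15°.

139.15° east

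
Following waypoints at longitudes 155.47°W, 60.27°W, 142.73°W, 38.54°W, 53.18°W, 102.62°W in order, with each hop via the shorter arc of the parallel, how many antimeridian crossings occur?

Leg 1: -155.47° → -60.27°, shortest Δλ = 95.2° (east) — does not cross 180°.
Leg 2: -60.27° → -142.73°, shortest Δλ = -82.46° (west) — does not cross 180°.
Leg 3: -142.73° → -38.54°, shortest Δλ = 104.19° (east) — does not cross 180°.
Leg 4: -38.54° → -53.18°, shortest Δλ = -14.64° (west) — does not cross 180°.
Leg 5: -53.18° → -102.62°, shortest Δλ = -49.44° (west) — does not cross 180°.
Total crossings: 0.

0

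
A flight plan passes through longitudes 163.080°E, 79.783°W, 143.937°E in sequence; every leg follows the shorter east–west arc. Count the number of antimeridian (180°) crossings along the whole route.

2

Leg 1: +163.080° → -79.783°, shortest Δλ = 117.137° (east) — crosses 180°.
Leg 2: -79.783° → +143.937°, shortest Δλ = -136.28° (west) — crosses 180°.
Total crossings: 2.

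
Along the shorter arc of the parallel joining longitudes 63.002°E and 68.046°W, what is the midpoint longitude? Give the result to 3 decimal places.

2.522°W

Signed shortest Δλ from +63.002° to -68.046° is -131.048°.
Midpoint longitude = +63.002° + (-131.048°)/2 = +63.002° − 65.524° = -2.522°.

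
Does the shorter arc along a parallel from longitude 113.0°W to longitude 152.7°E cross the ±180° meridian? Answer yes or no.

Yes

Naïve |152.7 − -113.0| = 265.7° > 180°, so the shorter arc goes the other way round — across 180°.
Signed shortest Δλ = ((152.7 − -113.0 + 180) mod 360) − 180 = -94.3°.
Going west by 94.3° from -113.0° passes through 180° before reaching +152.7°.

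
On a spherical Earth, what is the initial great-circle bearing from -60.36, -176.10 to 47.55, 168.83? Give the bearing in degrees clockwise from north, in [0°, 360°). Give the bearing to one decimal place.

Δλ = 168.83 − -176.10 = 344.93°; wrapped into (−180°, 180°]: -15.07°.
θ = atan2( sin Δλ · cos φ₂ , cos φ₁ · sin φ₂ − sin φ₁ · cos φ₂ · cos Δλ )
  = atan2(-0.17549, 0.93137) = -10.670° → normalised to [0°, 360°): 349.330°.

349.3°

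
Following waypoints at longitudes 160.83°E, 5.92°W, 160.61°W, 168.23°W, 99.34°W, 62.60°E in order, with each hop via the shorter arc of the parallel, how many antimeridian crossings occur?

0

Leg 1: +160.83° → -5.92°, shortest Δλ = -166.75° (west) — does not cross 180°.
Leg 2: -5.92° → -160.61°, shortest Δλ = -154.69° (west) — does not cross 180°.
Leg 3: -160.61° → -168.23°, shortest Δλ = -7.62° (west) — does not cross 180°.
Leg 4: -168.23° → -99.34°, shortest Δλ = 68.89° (east) — does not cross 180°.
Leg 5: -99.34° → +62.60°, shortest Δλ = 161.94° (east) — does not cross 180°.
Total crossings: 0.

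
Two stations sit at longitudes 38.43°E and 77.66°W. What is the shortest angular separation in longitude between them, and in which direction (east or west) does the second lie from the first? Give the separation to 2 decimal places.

Raw difference: -77.66 − 38.43 = -116.09°.
Normalise into (−180°, 180°]: -116.09° stays -116.09°.
Negative ⇒ the second point lies to the west; separation 116.09°.

116.09° west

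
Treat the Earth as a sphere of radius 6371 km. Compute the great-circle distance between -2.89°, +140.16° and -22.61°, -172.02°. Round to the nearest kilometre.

5596 km

Δλ = -172.02 − 140.16 = -312.18°; wrapped into (−180°, 180°]: 47.82°.
Δφ = -22.61 − -2.89 = -19.72°.
a = sin²(Δφ/2) + cos φ₁ · cos φ₂ · sin²(Δλ/2) = 0.180775.
c = 2·atan2(√a, √(1−a)) = 0.87831 rad → d = 6371·c ≈ 5595.73 km.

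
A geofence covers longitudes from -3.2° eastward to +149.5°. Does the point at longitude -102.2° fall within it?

Band width going east from -3.2° to +149.5°: ((149.5 − -3.2) mod 360) = 152.7°.
Offset of -102.2° east of the west edge: ((-102.2 − -3.2) mod 360) = 261.0°.
261.0° > 152.7° ⇒ outside.

No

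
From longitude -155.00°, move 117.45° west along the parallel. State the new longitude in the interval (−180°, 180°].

+87.55°

Start at -155.00°; shift −117.45° → -272.45°.
-272.45° lies outside (−180°, 180°]; add 360° → +87.55°.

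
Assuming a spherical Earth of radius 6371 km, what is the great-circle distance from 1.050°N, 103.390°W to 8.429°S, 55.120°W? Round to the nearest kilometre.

Δλ = -55.120 − -103.390 = 48.270°.
Δφ = -8.429 − 1.050 = -9.479°.
a = sin²(Δφ/2) + cos φ₁ · cos φ₂ · sin²(Δλ/2) = 0.172183.
c = 2·atan2(√a, √(1−a)) = 0.85577 rad → d = 6371·c ≈ 5452.13 km.

5452 km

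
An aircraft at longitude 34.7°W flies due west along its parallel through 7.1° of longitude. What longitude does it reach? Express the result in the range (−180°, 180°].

41.8°W

Start at -34.7°; shift −7.1° → -41.8°.
-41.8° already lies in (−180°, 180°].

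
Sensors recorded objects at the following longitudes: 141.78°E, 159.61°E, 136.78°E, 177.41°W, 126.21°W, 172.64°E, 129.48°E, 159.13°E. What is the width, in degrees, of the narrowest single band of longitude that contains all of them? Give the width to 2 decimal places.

104.31°

Sort the longitudes: -177.41°, -126.21°, +129.48°, +136.78°, +141.78°, +159.13°, +159.61°, +172.64°.
Eastward gaps between consecutive values (wrapping around): 51.20°, 255.69°, 7.30°, 5.00°, 17.35°, 0.48°, 13.03°, 9.95°.
Largest gap = 255.69° ⇒ minimal covering band is its complement: 360° − 255.69° = 104.31°.
Band runs from +129.48° eastward to -126.21°, crossing the antimeridian.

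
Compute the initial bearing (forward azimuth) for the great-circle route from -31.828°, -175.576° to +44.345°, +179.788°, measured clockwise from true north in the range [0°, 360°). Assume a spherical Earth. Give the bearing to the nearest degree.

357°

Δλ = 179.788 − -175.576 = 355.364°; wrapped into (−180°, 180°]: -4.636°.
θ = atan2( sin Δλ · cos φ₂ , cos φ₁ · sin φ₂ − sin φ₁ · cos φ₂ · cos Δλ )
  = atan2(-0.05780, 0.96979) = -3.411° → normalised to [0°, 360°): 356.589°.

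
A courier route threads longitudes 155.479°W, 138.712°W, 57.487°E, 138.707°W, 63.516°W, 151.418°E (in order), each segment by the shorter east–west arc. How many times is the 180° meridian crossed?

3

Leg 1: -155.479° → -138.712°, shortest Δλ = 16.767° (east) — does not cross 180°.
Leg 2: -138.712° → +57.487°, shortest Δλ = -163.801° (west) — crosses 180°.
Leg 3: +57.487° → -138.707°, shortest Δλ = 163.806° (east) — crosses 180°.
Leg 4: -138.707° → -63.516°, shortest Δλ = 75.191° (east) — does not cross 180°.
Leg 5: -63.516° → +151.418°, shortest Δλ = -145.066° (west) — crosses 180°.
Total crossings: 3.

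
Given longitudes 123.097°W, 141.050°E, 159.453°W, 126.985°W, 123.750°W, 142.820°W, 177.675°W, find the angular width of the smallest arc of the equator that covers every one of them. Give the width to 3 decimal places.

95.853°

Sort the longitudes: -177.675°, -159.453°, -142.820°, -126.985°, -123.750°, -123.097°, +141.050°.
Eastward gaps between consecutive values (wrapping around): 18.222°, 16.633°, 15.835°, 3.235°, 0.653°, 264.147°, 41.275°.
Largest gap = 264.147° ⇒ minimal covering band is its complement: 360° − 264.147° = 95.853°.
Band runs from +141.050° eastward to -123.097°, crossing the antimeridian.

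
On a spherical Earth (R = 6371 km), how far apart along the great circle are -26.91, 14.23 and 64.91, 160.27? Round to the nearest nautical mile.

8186 nmi

Δλ = 160.27 − 14.23 = 146.04°.
Δφ = 64.91 − -26.91 = 91.82°.
a = sin²(Δφ/2) + cos φ₁ · cos φ₂ · sin²(Δλ/2) = 0.861757.
c = 2·atan2(√a, √(1−a)) = 2.37967 rad → d = 6371·c ≈ 15160.90 km ≈ 8186.23 nmi.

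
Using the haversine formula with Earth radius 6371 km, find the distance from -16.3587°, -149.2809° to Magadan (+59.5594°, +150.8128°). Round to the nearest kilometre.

10002 km

Δλ = 150.8128 − -149.2809 = 300.0937°; wrapped into (−180°, 180°]: -59.9063°.
Δφ = 59.5594 − -16.3587 = 75.9181°.
a = sin²(Δφ/2) + cos φ₁ · cos φ₂ · sin²(Δλ/2) = 0.499535.
c = 2·atan2(√a, √(1−a)) = 1.56987 rad → d = 6371·c ≈ 10001.62 km.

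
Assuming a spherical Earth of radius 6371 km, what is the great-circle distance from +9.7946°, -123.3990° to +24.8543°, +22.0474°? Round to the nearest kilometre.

14642 km

Δλ = 22.0474 − -123.3990 = 145.4464°.
Δφ = 24.8543 − 9.7946 = 15.0597°.
a = sin²(Δφ/2) + cos φ₁ · cos φ₂ · sin²(Δλ/2) = 0.832460.
c = 2·atan2(√a, √(1−a)) = 2.29818 rad → d = 6371·c ≈ 14641.72 km.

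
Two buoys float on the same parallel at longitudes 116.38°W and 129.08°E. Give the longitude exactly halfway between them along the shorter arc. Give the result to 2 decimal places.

173.65°W

Signed shortest Δλ from -116.38° to +129.08° is -114.54°.
Midpoint longitude = -116.38° + (-114.54°)/2 = -116.38° − 57.27° = -173.65°.
(The naïve average (-116.38 + +129.08)/2 = 6.35° is on the wrong side of the globe.)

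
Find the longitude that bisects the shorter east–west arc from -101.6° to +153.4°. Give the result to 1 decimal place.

Signed shortest Δλ from -101.6° to +153.4° is -105.0°.
Midpoint longitude = -101.6° + (-105.0°)/2 = -101.6° − 52.5° = -154.1°.
(The naïve average (-101.6 + +153.4)/2 = 25.9° is on the wrong side of the globe.)

-154.1°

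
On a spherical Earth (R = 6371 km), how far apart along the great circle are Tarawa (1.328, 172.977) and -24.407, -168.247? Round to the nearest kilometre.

3506 km

Δλ = -168.247 − 172.977 = -341.224°; wrapped into (−180°, 180°]: 18.776°.
Δφ = -24.407 − 1.328 = -25.735°.
a = sin²(Δφ/2) + cos φ₁ · cos φ₂ · sin²(Δλ/2) = 0.073818.
c = 2·atan2(√a, √(1−a)) = 0.55031 rad → d = 6371·c ≈ 3506.00 km.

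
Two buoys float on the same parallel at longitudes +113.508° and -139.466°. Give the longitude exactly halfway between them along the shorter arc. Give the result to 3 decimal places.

Signed shortest Δλ from +113.508° to -139.466° is +107.026°.
Midpoint longitude = +113.508° + (+107.026°)/2 = +113.508° + 53.513° = +167.021°.
(The naïve average (+113.508 + -139.466)/2 = -12.979° is on the wrong side of the globe.)

+167.021°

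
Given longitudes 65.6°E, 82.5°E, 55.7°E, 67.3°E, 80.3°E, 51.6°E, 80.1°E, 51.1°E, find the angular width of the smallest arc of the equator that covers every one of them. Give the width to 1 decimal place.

Sort the longitudes: +51.1°, +51.6°, +55.7°, +65.6°, +67.3°, +80.1°, +80.3°, +82.5°.
Eastward gaps between consecutive values (wrapping around): 0.5°, 4.1°, 9.9°, 1.7°, 12.8°, 0.2°, 2.2°, 328.6°.
Largest gap = 328.6° ⇒ minimal covering band is its complement: 360° − 328.6° = 31.4°.
Band runs from +51.1° eastward to +82.5°.

31.4°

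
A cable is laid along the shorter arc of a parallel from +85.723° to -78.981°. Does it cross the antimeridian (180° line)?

Signed shortest Δλ = ((-78.981 − 85.723 + 180) mod 360) − 180 = -164.704°.
Going west by 164.704° from +85.723° reaches -78.981° without touching 180°.

No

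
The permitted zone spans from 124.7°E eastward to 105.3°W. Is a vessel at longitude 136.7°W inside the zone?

Band width going east from +124.7° to -105.3°: ((-105.3 − 124.7) mod 360) = 130.0°.
Offset of -136.7° east of the west edge: ((-136.7 − 124.7) mod 360) = 98.6°.
98.6° ≤ 130.0° ⇒ inside.

Yes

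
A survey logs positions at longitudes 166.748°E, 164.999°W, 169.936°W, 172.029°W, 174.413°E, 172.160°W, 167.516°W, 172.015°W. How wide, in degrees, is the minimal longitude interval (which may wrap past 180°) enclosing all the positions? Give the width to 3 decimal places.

Sort the longitudes: -172.160°, -172.029°, -172.015°, -169.936°, -167.516°, -164.999°, +166.748°, +174.413°.
Eastward gaps between consecutive values (wrapping around): 0.131°, 0.014°, 2.079°, 2.420°, 2.517°, 331.747°, 7.665°, 13.427°.
Largest gap = 331.747° ⇒ minimal covering band is its complement: 360° − 331.747° = 28.253°.
Band runs from +166.748° eastward to -164.999°, crossing the antimeridian.

28.253°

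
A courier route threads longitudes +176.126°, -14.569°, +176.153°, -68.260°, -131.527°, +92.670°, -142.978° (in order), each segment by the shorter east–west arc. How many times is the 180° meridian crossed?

5

Leg 1: +176.126° → -14.569°, shortest Δλ = 169.305° (east) — crosses 180°.
Leg 2: -14.569° → +176.153°, shortest Δλ = -169.278° (west) — crosses 180°.
Leg 3: +176.153° → -68.260°, shortest Δλ = 115.587° (east) — crosses 180°.
Leg 4: -68.260° → -131.527°, shortest Δλ = -63.267° (west) — does not cross 180°.
Leg 5: -131.527° → +92.670°, shortest Δλ = -135.803° (west) — crosses 180°.
Leg 6: +92.670° → -142.978°, shortest Δλ = 124.352° (east) — crosses 180°.
Total crossings: 5.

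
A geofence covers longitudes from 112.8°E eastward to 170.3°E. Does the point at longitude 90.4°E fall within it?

Band width going east from +112.8° to +170.3°: ((170.3 − 112.8) mod 360) = 57.5°.
Offset of +90.4° east of the west edge: ((90.4 − 112.8) mod 360) = 337.6°.
337.6° > 57.5° ⇒ outside.

No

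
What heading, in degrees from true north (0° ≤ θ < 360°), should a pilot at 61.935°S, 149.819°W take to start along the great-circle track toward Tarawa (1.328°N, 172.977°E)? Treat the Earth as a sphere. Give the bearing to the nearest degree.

320°

Δλ = 172.977 − -149.819 = 322.796°; wrapped into (−180°, 180°]: -37.204°.
θ = atan2( sin Δλ · cos φ₂ , cos φ₁ · sin φ₂ − sin φ₁ · cos φ₂ · cos Δλ )
  = atan2(-0.60449, 0.71355) = -40.270° → normalised to [0°, 360°): 319.730°.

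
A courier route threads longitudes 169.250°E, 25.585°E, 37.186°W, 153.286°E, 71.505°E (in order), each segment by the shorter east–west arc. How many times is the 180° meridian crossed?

1

Leg 1: +169.250° → +25.585°, shortest Δλ = -143.665° (west) — does not cross 180°.
Leg 2: +25.585° → -37.186°, shortest Δλ = -62.771° (west) — does not cross 180°.
Leg 3: -37.186° → +153.286°, shortest Δλ = -169.528° (west) — crosses 180°.
Leg 4: +153.286° → +71.505°, shortest Δλ = -81.781° (west) — does not cross 180°.
Total crossings: 1.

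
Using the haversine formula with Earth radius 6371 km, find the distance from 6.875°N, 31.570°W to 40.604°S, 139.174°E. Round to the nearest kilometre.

Δλ = 139.174 − -31.570 = 170.744°.
Δφ = -40.604 − 6.875 = -47.479°.
a = sin²(Δφ/2) + cos φ₁ · cos φ₂ · sin²(Δλ/2) = 0.910929.
c = 2·atan2(√a, √(1−a)) = 2.53546 rad → d = 6371·c ≈ 16153.43 km.

16153 km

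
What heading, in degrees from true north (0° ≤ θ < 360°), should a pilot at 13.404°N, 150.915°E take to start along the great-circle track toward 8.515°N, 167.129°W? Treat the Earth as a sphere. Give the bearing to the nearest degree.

92°

Δλ = -167.129 − 150.915 = -318.044°; wrapped into (−180°, 180°]: 41.956°.
θ = atan2( sin Δλ · cos φ₂ , cos φ₁ · sin φ₂ − sin φ₁ · cos φ₂ · cos Δλ )
  = atan2(0.66119, -0.02646) = 92.291° → normalised to [0°, 360°): 92.291°.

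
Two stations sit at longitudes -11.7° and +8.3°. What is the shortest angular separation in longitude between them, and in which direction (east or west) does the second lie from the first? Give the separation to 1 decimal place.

20.0° east

Raw difference: 8.3 − -11.7 = 20.0°.
Normalise into (−180°, 180°]: 20.0° stays 20.0°.
Positive ⇒ the second point lies to the east; separation 20.0°.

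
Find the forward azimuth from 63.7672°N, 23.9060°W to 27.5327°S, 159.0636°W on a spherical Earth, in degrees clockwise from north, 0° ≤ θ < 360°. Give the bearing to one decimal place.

299.9°

Δλ = -159.0636 − -23.9060 = -135.1576°.
θ = atan2( sin Δλ · cos φ₂ , cos φ₁ · sin φ₂ − sin φ₁ · cos φ₂ · cos Δλ )
  = atan2(-0.62530, 0.35966) = -60.093° → normalised to [0°, 360°): 299.907°.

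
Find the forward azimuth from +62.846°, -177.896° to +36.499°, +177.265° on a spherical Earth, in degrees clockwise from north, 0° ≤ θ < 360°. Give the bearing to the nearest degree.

Δλ = 177.265 − -177.896 = 355.161°; wrapped into (−180°, 180°]: -4.839°.
θ = atan2( sin Δλ · cos φ₂ , cos φ₁ · sin φ₂ − sin φ₁ · cos φ₂ · cos Δλ )
  = atan2(-0.06781, -0.44126) = -171.263° → normalised to [0°, 360°): 188.737°.

189°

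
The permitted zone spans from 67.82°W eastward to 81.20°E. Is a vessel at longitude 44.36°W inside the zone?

Band width going east from -67.82° to +81.20°: ((81.20 − -67.82) mod 360) = 149.02°.
Offset of -44.36° east of the west edge: ((-44.36 − -67.82) mod 360) = 23.46°.
23.46° ≤ 149.02° ⇒ inside.

Yes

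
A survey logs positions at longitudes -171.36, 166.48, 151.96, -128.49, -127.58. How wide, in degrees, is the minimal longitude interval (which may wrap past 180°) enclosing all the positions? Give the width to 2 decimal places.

Sort the longitudes: -171.36°, -128.49°, -127.58°, +151.96°, +166.48°.
Eastward gaps between consecutive values (wrapping around): 42.87°, 0.91°, 279.54°, 14.52°, 22.16°.
Largest gap = 279.54° ⇒ minimal covering band is its complement: 360° − 279.54° = 80.46°.
Band runs from +151.96° eastward to -127.58°, crossing the antimeridian.

80.46°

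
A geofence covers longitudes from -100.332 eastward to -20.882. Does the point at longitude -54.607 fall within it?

Yes

Band width going east from -100.332° to -20.882°: ((-20.882 − -100.332) mod 360) = 79.450°.
Offset of -54.607° east of the west edge: ((-54.607 − -100.332) mod 360) = 45.725°.
45.725° ≤ 79.450° ⇒ inside.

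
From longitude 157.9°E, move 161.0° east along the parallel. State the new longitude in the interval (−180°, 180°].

41.1°W

Start at +157.9°; shift +161.0° → +318.9°.
+318.9° lies outside (−180°, 180°]; subtract 360° → -41.1°.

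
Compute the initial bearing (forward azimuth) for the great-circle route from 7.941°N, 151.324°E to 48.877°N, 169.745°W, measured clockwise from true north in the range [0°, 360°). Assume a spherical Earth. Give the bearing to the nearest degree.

Δλ = -169.745 − 151.324 = -321.069°; wrapped into (−180°, 180°]: 38.931°.
θ = atan2( sin Δλ · cos φ₂ , cos φ₁ · sin φ₂ − sin φ₁ · cos φ₂ · cos Δλ )
  = atan2(0.41327, 0.67540) = 31.462° → normalised to [0°, 360°): 31.462°.

31°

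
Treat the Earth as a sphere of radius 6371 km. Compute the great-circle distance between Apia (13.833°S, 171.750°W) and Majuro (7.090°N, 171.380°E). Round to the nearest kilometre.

Δλ = 171.380 − -171.750 = 343.130°; wrapped into (−180°, 180°]: -16.870°.
Δφ = 7.090 − -13.833 = 20.923°.
a = sin²(Δφ/2) + cos φ₁ · cos φ₂ · sin²(Δλ/2) = 0.053703.
c = 2·atan2(√a, √(1−a)) = 0.46773 rad → d = 6371·c ≈ 2979.90 km.

2980 km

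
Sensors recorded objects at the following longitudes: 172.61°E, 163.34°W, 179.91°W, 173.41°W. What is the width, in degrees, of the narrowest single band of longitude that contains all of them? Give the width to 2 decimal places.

Sort the longitudes: -179.91°, -173.41°, -163.34°, +172.61°.
Eastward gaps between consecutive values (wrapping around): 6.50°, 10.07°, 335.95°, 7.48°.
Largest gap = 335.95° ⇒ minimal covering band is its complement: 360° − 335.95° = 24.05°.
Band runs from +172.61° eastward to -163.34°, crossing the antimeridian.

24.05°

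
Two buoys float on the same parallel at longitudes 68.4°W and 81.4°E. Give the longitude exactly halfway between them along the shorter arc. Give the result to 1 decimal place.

Signed shortest Δλ from -68.4° to +81.4° is +149.8°.
Midpoint longitude = -68.4° + (+149.8°)/2 = -68.4° + 74.9° = +6.5°.

6.5°E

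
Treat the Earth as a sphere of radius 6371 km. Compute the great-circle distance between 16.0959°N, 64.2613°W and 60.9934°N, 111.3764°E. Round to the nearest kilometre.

Δλ = 111.3764 − -64.2613 = 175.6377°.
Δφ = 60.9934 − 16.0959 = 44.8975°.
a = sin²(Δφ/2) + cos φ₁ · cos φ₂ · sin²(Δλ/2) = 0.611041.
c = 2·atan2(√a, √(1−a)) = 1.79475 rad → d = 6371·c ≈ 11434.33 km.

11434 km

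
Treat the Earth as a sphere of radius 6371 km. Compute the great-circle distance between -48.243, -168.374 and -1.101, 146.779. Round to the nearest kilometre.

Δλ = 146.779 − -168.374 = 315.153°; wrapped into (−180°, 180°]: -44.847°.
Δφ = -1.101 − -48.243 = 47.142°.
a = sin²(Δφ/2) + cos φ₁ · cos φ₂ · sin²(Δλ/2) = 0.256792.
c = 2·atan2(√a, √(1−a)) = 1.06281 rad → d = 6371·c ≈ 6771.18 km.

6771 km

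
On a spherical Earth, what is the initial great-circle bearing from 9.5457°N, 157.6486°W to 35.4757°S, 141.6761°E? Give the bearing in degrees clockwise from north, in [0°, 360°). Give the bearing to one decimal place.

Δλ = 141.6761 − -157.6486 = 299.3247°; wrapped into (−180°, 180°]: -60.6753°.
θ = atan2( sin Δλ · cos φ₂ , cos φ₁ · sin φ₂ − sin φ₁ · cos φ₂ · cos Δλ )
  = atan2(-0.71001, -0.63846) = -131.963° → normalised to [0°, 360°): 228.037°.

228.0°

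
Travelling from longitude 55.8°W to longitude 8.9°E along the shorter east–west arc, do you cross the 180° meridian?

No

Signed shortest Δλ = ((8.9 − -55.8 + 180) mod 360) − 180 = 64.7°.
Going east by 64.7° from -55.8° reaches +8.9° without touching 180°.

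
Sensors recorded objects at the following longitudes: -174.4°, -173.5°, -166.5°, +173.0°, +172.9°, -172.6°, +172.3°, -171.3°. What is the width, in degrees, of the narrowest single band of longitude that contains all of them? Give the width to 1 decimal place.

21.2°

Sort the longitudes: -174.4°, -173.5°, -172.6°, -171.3°, -166.5°, +172.3°, +172.9°, +173.0°.
Eastward gaps between consecutive values (wrapping around): 0.9°, 0.9°, 1.3°, 4.8°, 338.8°, 0.6°, 0.1°, 12.6°.
Largest gap = 338.8° ⇒ minimal covering band is its complement: 360° − 338.8° = 21.2°.
Band runs from +172.3° eastward to -166.5°, crossing the antimeridian.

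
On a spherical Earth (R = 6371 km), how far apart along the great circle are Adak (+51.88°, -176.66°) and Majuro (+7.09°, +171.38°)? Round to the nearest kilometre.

Δλ = 171.38 − -176.66 = 348.04°; wrapped into (−180°, 180°]: -11.96°.
Δφ = 7.09 − 51.88 = -44.79°.
a = sin²(Δφ/2) + cos φ₁ · cos φ₂ · sin²(Δλ/2) = 0.151802.
c = 2·atan2(√a, √(1−a)) = 0.80043 rad → d = 6371·c ≈ 5099.56 km.

5100 km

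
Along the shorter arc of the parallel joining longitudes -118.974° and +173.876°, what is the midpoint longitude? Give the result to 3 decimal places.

-152.549°

Signed shortest Δλ from -118.974° to +173.876° is -67.150°.
Midpoint longitude = -118.974° + (-67.150°)/2 = -118.974° − 33.575° = -152.549°.
(The naïve average (-118.974 + +173.876)/2 = 27.451° is on the wrong side of the globe.)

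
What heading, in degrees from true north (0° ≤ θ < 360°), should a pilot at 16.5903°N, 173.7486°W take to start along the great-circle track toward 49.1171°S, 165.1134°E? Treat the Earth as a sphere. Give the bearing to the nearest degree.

Δλ = 165.1134 − -173.7486 = 338.8620°; wrapped into (−180°, 180°]: -21.1380°.
θ = atan2( sin Δλ · cos φ₂ , cos φ₁ · sin φ₂ − sin φ₁ · cos φ₂ · cos Δλ )
  = atan2(-0.23603, -0.89888) = -165.287° → normalised to [0°, 360°): 194.713°.

195°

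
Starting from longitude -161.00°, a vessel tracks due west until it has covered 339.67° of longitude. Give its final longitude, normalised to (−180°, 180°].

Start at -161.00°; shift −339.67° → -500.67°.
-500.67° lies outside (−180°, 180°]; add 360° → -140.67°.

-140.67°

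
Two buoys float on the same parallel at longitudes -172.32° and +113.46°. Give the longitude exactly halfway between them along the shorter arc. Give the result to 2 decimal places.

+150.57°

Signed shortest Δλ from -172.32° to +113.46° is -74.22°.
Midpoint longitude = -172.32° + (-74.22°)/2 = -172.32° − 37.11° = -209.43°.
Normalise into (−180°, 180°]: +150.57°.
(The naïve average (-172.32 + +113.46)/2 = -29.43° is on the wrong side of the globe.)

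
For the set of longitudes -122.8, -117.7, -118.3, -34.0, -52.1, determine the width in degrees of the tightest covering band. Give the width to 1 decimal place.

88.8°

Sort the longitudes: -122.8°, -118.3°, -117.7°, -52.1°, -34.0°.
Eastward gaps between consecutive values (wrapping around): 4.5°, 0.6°, 65.6°, 18.1°, 271.2°.
Largest gap = 271.2° ⇒ minimal covering band is its complement: 360° − 271.2° = 88.8°.
Band runs from -122.8° eastward to -34.0°.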